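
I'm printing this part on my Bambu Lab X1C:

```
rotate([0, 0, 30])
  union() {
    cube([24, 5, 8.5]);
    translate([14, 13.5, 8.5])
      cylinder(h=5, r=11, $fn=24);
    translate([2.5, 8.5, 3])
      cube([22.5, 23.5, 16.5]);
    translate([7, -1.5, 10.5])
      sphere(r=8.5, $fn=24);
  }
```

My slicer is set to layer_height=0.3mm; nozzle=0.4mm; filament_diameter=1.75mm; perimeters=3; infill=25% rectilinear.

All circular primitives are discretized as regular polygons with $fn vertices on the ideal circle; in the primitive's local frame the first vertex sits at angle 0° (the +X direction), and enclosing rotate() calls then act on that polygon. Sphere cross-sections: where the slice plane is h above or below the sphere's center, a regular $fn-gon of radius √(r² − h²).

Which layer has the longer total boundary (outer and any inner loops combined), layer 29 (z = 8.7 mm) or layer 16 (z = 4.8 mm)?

layer 16 (z = 4.8 mm)

Layer 29 (z = 8.7): the cube is absent (z outside [0, 8.5]); the cylinder at (14, 13.5): section is a regular 24-gon, circumradius r=11 (perimeter = 2·24·11.000·sin(180°/24) = 68.92 mm); the 22.5×23.5 cube at (2.5, 8.5) contributes its full rectangle (perimeter 92.00 mm); the sphere at (7, -1.5): section is a regular 24-gon, circumradius = √(r²−h²) = √(8.5²−1.8²) = 8.307 (perimeter = 2·24·8.307·sin(180°/24) = 52.05 mm); Combining (union): the regions partially overlap (shared area 310.50 mm²), so the edge portions inside another operand are dropped and the merged outline is re-measured after clipping — boundary = 128.37 mm; (whole slice rotated 30° about Z — lengths, areas and connectivity unchanged). So its perimeter = 128.37 mm. Layer 16 (z = 4.8): the cube (footprint 24×5) is included at this height (perimeter 58.00 mm); the cylinder at (14, 13.5) does not reach this height (z outside [8.5, 13.5]); the 22.5×23.5 cube at (2.5, 8.5) contributes its full rectangle (perimeter 92.00 mm); the r=8.5 sphere at (7, -1.5) contributes a regular 24-gon of circumradius √(8.5²−5.7²) = 6.306 (perimeter = 2·24·6.306·sin(180°/24) = 39.51 mm); Taking the union: the regions partially overlap (shared area 43.12 mm²), so the edge portions inside another operand are dropped and the merged outline is re-measured after clipping — boundary = 160.56 mm; (whole slice rotated 30° about Z — lengths, areas and connectivity unchanged). So its perimeter = 160.56 mm. Layer 16 is larger (160.56 vs 128.37 mm).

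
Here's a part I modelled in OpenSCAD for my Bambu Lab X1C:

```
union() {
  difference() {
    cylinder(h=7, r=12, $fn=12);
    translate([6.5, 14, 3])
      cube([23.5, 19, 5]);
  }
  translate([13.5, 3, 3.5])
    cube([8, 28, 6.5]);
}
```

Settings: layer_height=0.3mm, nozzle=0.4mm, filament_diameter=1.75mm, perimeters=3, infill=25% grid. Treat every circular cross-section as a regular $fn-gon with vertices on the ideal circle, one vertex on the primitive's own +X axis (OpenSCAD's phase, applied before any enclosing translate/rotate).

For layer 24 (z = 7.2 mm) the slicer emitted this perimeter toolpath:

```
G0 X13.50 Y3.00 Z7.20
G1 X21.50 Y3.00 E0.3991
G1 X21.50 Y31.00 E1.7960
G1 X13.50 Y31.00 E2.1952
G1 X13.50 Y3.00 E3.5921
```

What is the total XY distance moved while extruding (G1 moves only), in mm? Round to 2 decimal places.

72.00 mm

Sum the Euclidean lengths of each G1 segment: total = 72.00 mm.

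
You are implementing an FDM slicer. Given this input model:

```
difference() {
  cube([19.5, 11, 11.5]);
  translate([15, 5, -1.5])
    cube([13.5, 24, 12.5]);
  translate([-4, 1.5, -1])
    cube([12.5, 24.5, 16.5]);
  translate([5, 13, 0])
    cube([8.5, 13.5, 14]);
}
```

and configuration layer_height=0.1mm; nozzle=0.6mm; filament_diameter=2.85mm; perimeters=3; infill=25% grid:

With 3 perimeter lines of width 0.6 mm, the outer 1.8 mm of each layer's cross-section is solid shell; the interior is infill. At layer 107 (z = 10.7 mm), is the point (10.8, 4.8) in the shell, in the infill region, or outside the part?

infill

At z = 10.7 mm: the 19.5×11 cube contributes its full rectangle; the cube at (15, 5) is present — its section is the full 13.5×24 rectangle; the cube at (-4, 1.5) (footprint 12.5×24.5) is included at this height; the 8.5×13.5 cube at (5, 13) contributes its full rectangle; Subtracting the remaining from the first: starting from the 19.5×11 cube, the 13.5×24 cube at (15, 5) partially overlaps it — only the 27.00 mm² overlap (of its 324.00 mm²) is removed, clipping the outline; the 12.5×24.5 cube at (-4, 1.5) partially overlaps it — only the 80.75 mm² overlap (of its 306.25 mm²) is removed, clipping the outline; the 8.5×13.5 cube at (5, 13) misses the remaining region (no effect) — 1 connected region. Overall, the cross-section is a single solid region. The nearest boundary edge runs (8.50, 1.50)→(8.50, 11.00); distance from the point to it = 2.30 mm. The point is inside the cross-section and 2.30 mm from the nearest boundary — more than the 1.8 mm shell width (3 × 0.6), so it's in the infill interior.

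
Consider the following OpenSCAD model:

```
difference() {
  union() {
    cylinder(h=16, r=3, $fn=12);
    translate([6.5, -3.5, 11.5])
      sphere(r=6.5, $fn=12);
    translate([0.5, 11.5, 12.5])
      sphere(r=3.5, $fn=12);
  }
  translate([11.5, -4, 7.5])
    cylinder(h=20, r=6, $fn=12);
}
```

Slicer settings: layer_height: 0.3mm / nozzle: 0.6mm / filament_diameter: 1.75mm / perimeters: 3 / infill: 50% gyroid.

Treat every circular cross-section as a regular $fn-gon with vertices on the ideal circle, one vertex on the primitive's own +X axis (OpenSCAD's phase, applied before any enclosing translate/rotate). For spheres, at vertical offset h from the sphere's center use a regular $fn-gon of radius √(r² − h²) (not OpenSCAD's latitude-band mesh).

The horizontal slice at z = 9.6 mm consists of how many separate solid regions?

2

At z = 9.6 mm: the cylinder: section is a regular 12-gon, circumradius r=3; the r=6.5 sphere at (6.5, -3.5) slices to a regular 12-gon of circumradius 6.216 (√(r²−h²) with h=1.9 from center); the sphere at (0.5, 11.5): section is a regular 12-gon, circumradius = √(r²−h²) = √(3.5²−2.9²) = 1.960; Taking the union: the regions partially overlap (shared area 5.14 mm²), so overlapping operands fuse into one piece — 2 connected regions; the r=6 cylinder at (11.5, -4) contributes a regular 12-gon of circumradius 6; Subtracting the remaining from the first: starting from that combined region, the r=6 cylinder at (11.5, -4) partially overlaps it — only the 53.76 mm² overlap (of its 108.00 mm²) is removed, clipping the outline — 2 connected regions. The result has 2 disconnected regions.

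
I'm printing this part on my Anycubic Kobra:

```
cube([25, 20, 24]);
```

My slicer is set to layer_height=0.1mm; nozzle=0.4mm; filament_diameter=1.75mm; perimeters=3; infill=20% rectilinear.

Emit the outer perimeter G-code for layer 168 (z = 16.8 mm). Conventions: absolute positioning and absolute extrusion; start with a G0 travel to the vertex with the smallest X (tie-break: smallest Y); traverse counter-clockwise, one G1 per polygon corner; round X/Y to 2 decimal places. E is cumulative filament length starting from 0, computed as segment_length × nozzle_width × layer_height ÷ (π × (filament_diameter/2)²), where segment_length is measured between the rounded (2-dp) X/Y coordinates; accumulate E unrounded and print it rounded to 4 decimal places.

At z = 16.8 mm: the cube is present — its section is the full 25×20 rectangle. The outline is a single polygon with 4 vertices. Extrusion per mm of travel: 0.4 × 0.1 / (π × 0.875²) = 0.016630. Accumulating E over each segment gives final E = 1.4967.

G0 X0.00 Y0.00 Z16.80
G1 X25.00 Y0.00 E0.4158
G1 X25.00 Y20.00 E0.7484
G1 X0.00 Y20.00 E1.1641
G1 X0.00 Y0.00 E1.4967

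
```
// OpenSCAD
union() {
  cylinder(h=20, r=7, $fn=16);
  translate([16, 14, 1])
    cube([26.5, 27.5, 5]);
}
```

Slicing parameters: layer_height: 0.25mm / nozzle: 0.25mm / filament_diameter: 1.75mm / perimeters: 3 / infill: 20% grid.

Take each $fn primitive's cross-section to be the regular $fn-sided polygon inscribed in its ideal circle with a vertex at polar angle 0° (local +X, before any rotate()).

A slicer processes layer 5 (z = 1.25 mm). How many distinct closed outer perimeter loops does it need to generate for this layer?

At z = 1.25 mm: the cylinder: section is a regular 16-gon, circumradius r=7; the 26.5×27.5 cube at (16, 14) contributes its full rectangle; Combining (union): the 2 present regions are separate (no shared area or edge), so areas and boundary lengths simply add and each stays a separate island — 2 connected regions. The result has 2 disconnected regions.

2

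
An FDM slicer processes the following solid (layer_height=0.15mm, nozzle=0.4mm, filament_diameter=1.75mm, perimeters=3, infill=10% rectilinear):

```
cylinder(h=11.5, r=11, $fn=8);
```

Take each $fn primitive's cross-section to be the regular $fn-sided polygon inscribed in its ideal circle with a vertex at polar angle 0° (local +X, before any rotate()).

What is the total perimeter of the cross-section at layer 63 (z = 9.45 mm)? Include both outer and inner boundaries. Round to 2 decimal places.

67.35 mm

At z = 9.45 mm: the cylinder: section is a regular 8-gon, circumradius r=11 (perimeter = 2·8·11.000·sin(180°/8) = 67.35 mm). Overall, the cross-section is a single solid region. Total boundary length (outer) = 67.35 mm.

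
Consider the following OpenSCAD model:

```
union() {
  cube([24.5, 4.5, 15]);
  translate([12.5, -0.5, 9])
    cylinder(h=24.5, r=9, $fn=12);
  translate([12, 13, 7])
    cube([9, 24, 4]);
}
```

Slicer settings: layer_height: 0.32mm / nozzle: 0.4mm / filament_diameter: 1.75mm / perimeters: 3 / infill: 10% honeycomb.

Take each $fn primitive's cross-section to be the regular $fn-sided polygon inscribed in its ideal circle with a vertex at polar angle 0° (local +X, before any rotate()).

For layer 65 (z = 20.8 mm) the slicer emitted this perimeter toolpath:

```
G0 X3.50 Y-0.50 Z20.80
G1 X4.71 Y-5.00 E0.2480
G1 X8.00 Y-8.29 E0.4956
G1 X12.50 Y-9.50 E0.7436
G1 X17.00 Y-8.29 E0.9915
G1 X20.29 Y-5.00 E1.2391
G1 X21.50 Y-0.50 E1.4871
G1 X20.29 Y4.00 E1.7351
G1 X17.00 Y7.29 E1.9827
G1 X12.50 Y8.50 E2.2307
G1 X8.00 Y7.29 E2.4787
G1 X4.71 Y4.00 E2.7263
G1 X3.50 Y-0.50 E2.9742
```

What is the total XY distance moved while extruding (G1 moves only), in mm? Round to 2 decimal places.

55.89 mm

Sum the Euclidean lengths of each G1 segment: total = 55.89 mm.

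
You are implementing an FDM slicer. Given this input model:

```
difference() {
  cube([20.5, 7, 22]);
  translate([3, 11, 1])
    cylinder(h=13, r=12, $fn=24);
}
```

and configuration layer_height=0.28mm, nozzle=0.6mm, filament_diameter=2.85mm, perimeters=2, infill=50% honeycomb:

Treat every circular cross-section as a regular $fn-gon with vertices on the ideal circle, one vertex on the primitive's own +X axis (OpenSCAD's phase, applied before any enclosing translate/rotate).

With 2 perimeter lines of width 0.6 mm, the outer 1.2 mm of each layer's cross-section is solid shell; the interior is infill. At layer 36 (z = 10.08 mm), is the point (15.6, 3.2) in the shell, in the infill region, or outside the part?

At z = 10.08 mm: the 20.5×7 cube contributes its full rectangle; the r=12 cylinder at (3, 11) contributes a regular 24-gon of circumradius 12; Taking the first minus the rest: starting from the 20.5×7 cube, the r=12 cylinder at (3, 11) partially overlaps it — only the 83.08 mm² overlap (of its 447.24 mm²) is removed, clipping the outline — 1 connected region. Overall, the cross-section is a single solid region. The nearest boundary edge runs (11.49, 2.51)→(13.39, 5.00); distance from the point to it = 2.85 mm. The point is inside the cross-section and 2.85 mm from the nearest boundary — more than the 1.2 mm shell width (2 × 0.6), so it's in the infill interior.

infill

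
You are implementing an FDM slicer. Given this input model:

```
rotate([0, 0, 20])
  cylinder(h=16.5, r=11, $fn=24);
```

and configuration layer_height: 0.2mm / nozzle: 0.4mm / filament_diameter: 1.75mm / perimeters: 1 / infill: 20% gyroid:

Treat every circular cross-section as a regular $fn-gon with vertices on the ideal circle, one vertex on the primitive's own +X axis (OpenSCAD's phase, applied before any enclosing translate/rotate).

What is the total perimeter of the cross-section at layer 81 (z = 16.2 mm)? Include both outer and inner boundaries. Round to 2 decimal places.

At z = 16.2 mm: the r=11 cylinder contributes a regular 24-gon of circumradius 11 (perimeter = 2·24·11.000·sin(180°/24) = 68.92 mm); (whole slice rotated 20° about Z — lengths, areas and connectivity unchanged). Overall, the cross-section is a single solid region. Total boundary length (outer) = 68.92 mm.

68.92 mm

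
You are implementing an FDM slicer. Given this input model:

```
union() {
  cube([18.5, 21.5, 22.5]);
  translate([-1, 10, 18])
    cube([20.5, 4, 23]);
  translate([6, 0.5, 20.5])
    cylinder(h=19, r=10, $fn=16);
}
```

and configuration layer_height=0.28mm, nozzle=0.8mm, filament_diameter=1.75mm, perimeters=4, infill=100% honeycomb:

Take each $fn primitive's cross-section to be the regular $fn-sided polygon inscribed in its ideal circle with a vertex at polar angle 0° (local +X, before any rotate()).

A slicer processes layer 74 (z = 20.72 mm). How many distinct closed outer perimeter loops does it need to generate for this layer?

1

At z = 20.72 mm: the 18.5×21.5 cube contributes its full rectangle; the cube at (-1, 10) (footprint 20.5×4) is included at this height; the cylinder at (6, 0.5): section is a regular 16-gon, circumradius r=10; Merging all regions: the regions partially overlap (shared area 213.82 mm²), so overlapping operands fuse into one piece — 1 connected region. The result has 1 disconnected region.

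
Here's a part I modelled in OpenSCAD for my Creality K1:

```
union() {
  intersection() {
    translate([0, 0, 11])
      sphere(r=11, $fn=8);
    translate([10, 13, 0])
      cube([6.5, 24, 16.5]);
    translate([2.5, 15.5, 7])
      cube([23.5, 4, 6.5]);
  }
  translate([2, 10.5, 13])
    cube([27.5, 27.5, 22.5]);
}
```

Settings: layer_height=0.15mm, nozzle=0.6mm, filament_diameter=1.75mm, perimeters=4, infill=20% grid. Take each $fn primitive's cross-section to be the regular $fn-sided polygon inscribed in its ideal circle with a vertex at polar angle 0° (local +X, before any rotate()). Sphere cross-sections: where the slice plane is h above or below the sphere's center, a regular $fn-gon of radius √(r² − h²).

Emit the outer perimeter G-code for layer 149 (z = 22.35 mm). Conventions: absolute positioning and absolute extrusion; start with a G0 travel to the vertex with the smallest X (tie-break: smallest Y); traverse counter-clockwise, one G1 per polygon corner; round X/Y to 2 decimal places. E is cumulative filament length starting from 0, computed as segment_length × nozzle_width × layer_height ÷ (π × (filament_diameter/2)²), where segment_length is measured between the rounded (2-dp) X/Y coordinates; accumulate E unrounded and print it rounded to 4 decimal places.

At z = 22.35 mm: the sphere is not intersected at this z (|z−center|=11.350 > r=11); the cube at (10, 13) does not reach this height (z outside [0, 16.5]); the cube at (2.5, 15.5) is not intersected at this z (z outside [7, 13.5]); Keeping only the common overlap: at least one operand is absent at this height, so nothing remains; the cube at (2, 10.5) (footprint 27.5×27.5) is included at this height; Combining (union): only the 27.5×27.5 cube at (2, 10.5) is present, so the union is just that shape — 1 connected region. The outline is a single polygon with 4 vertices. Extrusion per mm of travel: 0.6 × 0.15 / (π × 0.875²) = 0.037418. Accumulating E over each segment gives final E = 4.1159.

G0 X2.00 Y10.50 Z22.35
G1 X29.50 Y10.50 E1.0290
G1 X29.50 Y38.00 E2.0580
G1 X2.00 Y38.00 E3.0870
G1 X2.00 Y10.50 E4.1159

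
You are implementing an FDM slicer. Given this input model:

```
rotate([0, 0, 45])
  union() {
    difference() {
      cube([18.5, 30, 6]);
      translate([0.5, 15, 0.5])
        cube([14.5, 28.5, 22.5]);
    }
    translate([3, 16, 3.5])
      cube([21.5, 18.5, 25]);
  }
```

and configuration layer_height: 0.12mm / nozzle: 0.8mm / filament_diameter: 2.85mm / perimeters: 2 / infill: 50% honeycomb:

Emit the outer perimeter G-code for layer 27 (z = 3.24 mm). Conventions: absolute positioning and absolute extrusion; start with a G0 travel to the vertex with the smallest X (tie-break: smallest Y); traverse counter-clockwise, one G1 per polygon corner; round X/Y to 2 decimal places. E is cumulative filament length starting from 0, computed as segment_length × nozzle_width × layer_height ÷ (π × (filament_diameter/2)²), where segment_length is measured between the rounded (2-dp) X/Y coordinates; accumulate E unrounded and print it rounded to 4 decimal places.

G0 X-21.21 Y21.21 Z3.24
G1 X0.00 Y0.00 E0.4514
G1 X13.08 Y13.08 E0.7298
G1 X-8.13 Y34.29 E1.1811
G1 X-10.61 Y31.82 E1.2338
G1 X0.00 Y21.21 E1.4596
G1 X-10.25 Y10.96 E1.6777
G1 X-20.86 Y21.57 E1.9035
G1 X-21.21 Y21.21 E1.9111

At z = 3.24 mm: the 18.5×30 cube contributes its full rectangle; the cube at (0.5, 15) is present — its section is the full 14.5×28.5 rectangle; Taking the first minus the rest: starting from the 18.5×30 cube, the 14.5×28.5 cube at (0.5, 15) partially overlaps it — only the 217.50 mm² overlap (of its 413.25 mm²) is removed, clipping the outline — 1 connected region; the cube at (3, 16) is not intersected at this z (z outside [3.5, 28.5]); Taking the union: only that combined region is present, so the union is just that shape — 1 connected region; (rotated 45° about Z; rotation is an isometry so areas/perimeters/island counts are preserved). The outline is a single polygon with 8 vertices. Extrusion per mm of travel: 0.8 × 0.12 / (π × 1.425²) = 0.015048. Accumulating E over each segment gives final E = 1.9111.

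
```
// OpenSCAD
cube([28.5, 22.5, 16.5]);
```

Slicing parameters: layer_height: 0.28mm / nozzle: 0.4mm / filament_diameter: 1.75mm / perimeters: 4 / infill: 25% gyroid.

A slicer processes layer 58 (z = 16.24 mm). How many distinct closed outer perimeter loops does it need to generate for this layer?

1

At z = 16.24 mm: the 28.5×22.5 cube contributes its full rectangle. The result has 1 disconnected region.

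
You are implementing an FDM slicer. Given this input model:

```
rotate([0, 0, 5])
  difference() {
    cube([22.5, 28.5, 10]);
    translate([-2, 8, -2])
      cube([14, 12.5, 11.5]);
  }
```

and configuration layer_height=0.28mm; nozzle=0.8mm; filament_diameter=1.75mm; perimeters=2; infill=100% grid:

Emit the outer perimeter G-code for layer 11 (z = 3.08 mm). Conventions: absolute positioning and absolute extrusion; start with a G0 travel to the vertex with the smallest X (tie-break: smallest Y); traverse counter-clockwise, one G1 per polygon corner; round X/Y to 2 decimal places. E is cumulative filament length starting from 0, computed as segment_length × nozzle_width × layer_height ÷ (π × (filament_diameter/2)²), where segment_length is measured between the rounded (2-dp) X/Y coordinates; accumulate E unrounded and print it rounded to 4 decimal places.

At z = 3.08 mm: the cube (footprint 22.5×28.5) is included at this height; the cube at (-2, 8) (footprint 14×12.5) is included at this height; Taking the first minus the rest: starting from the 22.5×28.5 cube, the 14×12.5 cube at (-2, 8) partially overlaps it — only the 150.00 mm² overlap (of its 175.00 mm²) is removed, clipping the outline — 1 connected region; (rotated 5° about Z; rotation is an isometry so areas/perimeters/island counts are preserved). The outline is a single polygon with 8 vertices. Extrusion per mm of travel: 0.8 × 0.28 / (π × 0.875²) = 0.093128. Accumulating E over each segment gives final E = 11.7341.

G0 X-2.48 Y28.39 Z3.08
G1 X-1.79 Y20.42 E0.7450
G1 X10.17 Y21.47 E1.8631
G1 X11.26 Y9.02 E3.0270
G1 X-0.70 Y7.97 E4.1451
G1 X0.00 Y0.00 E4.8902
G1 X22.41 Y1.96 E6.9852
G1 X19.93 Y30.35 E9.6391
G1 X-2.48 Y28.39 E11.7341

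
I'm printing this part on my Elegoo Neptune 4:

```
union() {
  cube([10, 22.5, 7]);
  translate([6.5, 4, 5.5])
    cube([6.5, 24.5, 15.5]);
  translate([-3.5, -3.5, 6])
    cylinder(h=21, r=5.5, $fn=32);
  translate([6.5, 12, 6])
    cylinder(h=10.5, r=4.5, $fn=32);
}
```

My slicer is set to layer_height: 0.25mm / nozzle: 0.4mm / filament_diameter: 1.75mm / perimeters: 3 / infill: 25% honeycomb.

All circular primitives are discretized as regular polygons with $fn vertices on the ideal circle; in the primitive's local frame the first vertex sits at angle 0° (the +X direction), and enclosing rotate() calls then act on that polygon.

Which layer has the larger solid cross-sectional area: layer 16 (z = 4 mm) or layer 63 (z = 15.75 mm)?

layer 63 (z = 15.75 mm)

Layer 16 (z = 4): the cube (footprint 10×22.5) is included at this height (area 225.00 mm²); the cube at (6.5, 4) is not intersected at this z (z outside [5.5, 21]); the cylinder at (-3.5, -3.5) is absent (z outside [6, 27]); the cylinder at (6.5, 12) is not intersected at this z (z outside [6, 16.5]); Combining (union): only the 10×22.5 cube is present, so the union is just that shape — area = 225.00 mm². So its area = 225.00 mm². Layer 63 (z = 15.75): the cube does not reach this height (z outside [0, 7]); the cube at (6.5, 4) is present — its section is the full 6.5×24.5 rectangle (area 159.25 mm²); the cylinder at (-3.5, -3.5): section is a regular 32-gon, circumradius r=5.5 (area = (32/2)·5.500²·sin(360°/32) = 94.42 mm²); the r=4.5 cylinder at (6.5, 12) contributes a regular 32-gon of circumradius 4.5 (area = (32/2)·4.500²·sin(360°/32) = 63.21 mm²); Merging all regions: the regions partially overlap — summed areas 316.88 mm² minus the doubly-counted overlap 31.60 mm² gives 285.28 mm² — area = 285.28 mm². So its area = 285.28 mm². Layer 63 is larger (285.28 vs 225.00 mm²).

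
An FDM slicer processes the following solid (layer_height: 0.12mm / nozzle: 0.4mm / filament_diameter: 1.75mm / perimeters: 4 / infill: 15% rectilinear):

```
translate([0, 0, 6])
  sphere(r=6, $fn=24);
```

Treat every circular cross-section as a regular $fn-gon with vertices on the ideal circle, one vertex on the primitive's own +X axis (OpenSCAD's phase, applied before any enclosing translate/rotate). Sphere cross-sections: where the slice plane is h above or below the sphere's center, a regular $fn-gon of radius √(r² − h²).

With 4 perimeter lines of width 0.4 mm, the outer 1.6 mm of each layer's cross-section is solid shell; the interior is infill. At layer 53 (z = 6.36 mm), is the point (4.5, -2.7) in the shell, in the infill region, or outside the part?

shell

At z = 6.36 mm: the sphere: section is a regular 24-gon, circumradius = √(r²−h²) = √(6²−0.36²) = 5.989. Overall, the cross-section is a single solid region. The nearest boundary edge runs (4.23, -4.23)→(5.19, -2.99); distance from the point to it = 0.72 mm. The point is inside the cross-section, 0.72 mm from the nearest boundary — within the 1.6 mm shell band (4 × 0.4).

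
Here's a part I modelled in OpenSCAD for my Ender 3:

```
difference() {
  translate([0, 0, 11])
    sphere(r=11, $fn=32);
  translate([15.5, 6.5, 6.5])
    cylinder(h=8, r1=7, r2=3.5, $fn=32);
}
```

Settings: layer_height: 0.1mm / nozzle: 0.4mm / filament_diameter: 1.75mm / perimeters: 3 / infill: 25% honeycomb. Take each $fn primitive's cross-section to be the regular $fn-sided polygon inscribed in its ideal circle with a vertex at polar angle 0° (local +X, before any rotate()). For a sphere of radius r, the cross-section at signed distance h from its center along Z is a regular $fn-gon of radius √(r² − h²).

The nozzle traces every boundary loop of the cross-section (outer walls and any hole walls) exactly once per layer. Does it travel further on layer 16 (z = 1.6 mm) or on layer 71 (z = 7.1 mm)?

layer 71 (z = 7.1 mm)

Layer 16 (z = 1.6): the r=11 sphere slices to a regular 32-gon of circumradius 5.713 (√(r²−h²) with h=9.4 from center) (perimeter = 2·32·5.713·sin(180°/32) = 35.84 mm); the cone at (15.5, 6.5) is not intersected at this z (z outside [6.5, 14.5]); Taking the first minus the rest: none of the subtracted shapes is present at this height, so the r=11 sphere is unchanged — boundary = 35.84 mm. So its perimeter = 35.84 mm. Layer 71 (z = 7.1): the r=11 sphere slices to a regular 32-gon of circumradius 10.285 (√(r²−h²) with h=3.9 from center) (perimeter = 2·32·10.285·sin(180°/32) = 64.52 mm); the cone at (15.5, 6.5) (r1=7→r2=3.5) has section circumradius 6.737 here — a regular 32-gon (perimeter = 2·32·6.737·sin(180°/32) = 42.26 mm); After the difference (first − rest): starting from the r=11 sphere, the cone at (15.5, 6.5) partially overlaps it — only the 0.24 mm² overlap (of its 141.69 mm²) is removed, clipping the outline — boundary = 64.52 mm. So its perimeter = 64.52 mm. Layer 71 is larger (64.52 vs 35.84 mm).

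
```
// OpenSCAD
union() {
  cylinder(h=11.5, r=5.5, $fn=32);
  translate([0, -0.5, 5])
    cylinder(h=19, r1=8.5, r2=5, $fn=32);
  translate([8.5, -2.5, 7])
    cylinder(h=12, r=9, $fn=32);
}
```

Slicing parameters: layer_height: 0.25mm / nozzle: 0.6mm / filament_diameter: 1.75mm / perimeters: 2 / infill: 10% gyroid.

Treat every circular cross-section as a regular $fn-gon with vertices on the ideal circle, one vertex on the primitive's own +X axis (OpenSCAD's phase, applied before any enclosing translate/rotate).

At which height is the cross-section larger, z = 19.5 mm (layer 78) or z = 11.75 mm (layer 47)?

layer 47 (z = 11.75 mm)

Layer 78 (z = 19.5): the cylinder is not intersected at this z (z outside [0, 11.5]); the cone at (0, -0.5) contributes a regular 32-gon of circumradius 5.829 (interpolated between r1=8.5 and r2=5 at t=0.763) (area = (32/2)·5.829²·sin(360°/32) = 106.06 mm²); the cylinder at (8.5, -2.5) is not intersected at this z (z outside [7, 19]); Taking the union: only the cone at (0, -0.5) is present, so the union is just that shape — area = 106.06 mm². So its area = 106.06 mm². Layer 47 (z = 11.75): the cylinder is absent (z outside [0, 11.5]); the cone at (0, -0.5): at t=0.355 of its height the radius interpolates to r₁+(r₂−r₁)t = 7.257, giving a regular 32-gon of that circumradius (area = (32/2)·7.257²·sin(360°/32) = 164.37 mm²); the cylinder at (8.5, -2.5): section is a regular 32-gon, circumradius r=9 (area = (32/2)·9.000²·sin(360°/32) = 252.84 mm²); Combining (union): the regions partially overlap — summed areas 417.21 mm² minus the doubly-counted overlap 71.07 mm² gives 346.14 mm² — area = 346.14 mm². So its area = 346.14 mm². Layer 47 is larger (346.14 vs 106.06 mm²).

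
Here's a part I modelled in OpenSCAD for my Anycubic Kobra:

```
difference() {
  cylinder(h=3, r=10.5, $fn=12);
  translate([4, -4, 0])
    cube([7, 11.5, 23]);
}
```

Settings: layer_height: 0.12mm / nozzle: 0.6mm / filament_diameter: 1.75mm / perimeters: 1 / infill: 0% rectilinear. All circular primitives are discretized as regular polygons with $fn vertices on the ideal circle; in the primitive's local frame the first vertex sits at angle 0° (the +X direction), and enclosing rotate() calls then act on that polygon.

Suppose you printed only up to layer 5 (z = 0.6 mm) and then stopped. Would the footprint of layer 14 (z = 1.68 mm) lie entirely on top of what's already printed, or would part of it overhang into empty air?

Compare the two slices. At z = 0.6: the r=10.5 cylinder contributes a regular 12-gon of circumradius 10.5 (area = (12/2)·10.500²·sin(360°/12) = 330.75 mm²); the cube at (4, -4) is present — its section is the full 7×11.5 rectangle (area 80.50 mm²); Taking the first minus the rest: starting from the r=10.5 cylinder (330.75 mm²), the 7×11.5 cube at (4, -4) partially overlaps it — only the 63.22 mm² overlap (of its 80.50 mm²) is removed, clipping the outline — area = 267.53 mm². At z = 1.68: the r=10.5 cylinder contributes a regular 12-gon of circumradius 10.5 (area = (12/2)·10.500²·sin(360°/12) = 330.75 mm²); the cube at (4, -4) is present — its section is the full 7×11.5 rectangle (area 80.50 mm²); Taking the first minus the rest: starting from the r=10.5 cylinder (330.75 mm²), the 7×11.5 cube at (4, -4) partially overlaps it — only the 63.22 mm² overlap (of its 80.50 mm²) is removed, clipping the outline — area = 267.53 mm². Checking containment: the cross-section at z = 1.68 is a subset of the cross-section at z = 0.6.

entirely on top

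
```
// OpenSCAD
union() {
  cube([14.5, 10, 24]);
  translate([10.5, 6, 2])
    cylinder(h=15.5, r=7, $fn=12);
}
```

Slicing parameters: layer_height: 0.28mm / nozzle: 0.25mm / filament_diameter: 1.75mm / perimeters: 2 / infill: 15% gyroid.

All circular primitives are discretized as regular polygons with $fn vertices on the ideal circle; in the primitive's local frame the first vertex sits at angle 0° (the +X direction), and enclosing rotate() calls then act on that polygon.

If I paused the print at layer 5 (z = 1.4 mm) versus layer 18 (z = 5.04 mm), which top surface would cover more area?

Layer 5 (z = 1.4): the 14.5×10 cube contributes its full rectangle (area 145.00 mm²); the cylinder at (10.5, 6) does not reach this height (z outside [2, 17.5]); Merging all regions: only the 14.5×10 cube is present, so the union is just that shape — area = 145.00 mm². So its area = 145.00 mm². Layer 18 (z = 5.04): the 14.5×10 cube contributes its full rectangle (area 145.00 mm²); the cylinder at (10.5, 6): section is a regular 12-gon, circumradius r=7 (area = (12/2)·7.000²·sin(360°/12) = 147.00 mm²); Merging all regions: the regions partially overlap — summed areas 292.00 mm² minus the doubly-counted overlap 100.56 mm² gives 191.44 mm² — area = 191.44 mm². So its area = 191.44 mm². Layer 18 is larger (191.44 vs 145.00 mm²).

layer 18 (z = 5.04 mm)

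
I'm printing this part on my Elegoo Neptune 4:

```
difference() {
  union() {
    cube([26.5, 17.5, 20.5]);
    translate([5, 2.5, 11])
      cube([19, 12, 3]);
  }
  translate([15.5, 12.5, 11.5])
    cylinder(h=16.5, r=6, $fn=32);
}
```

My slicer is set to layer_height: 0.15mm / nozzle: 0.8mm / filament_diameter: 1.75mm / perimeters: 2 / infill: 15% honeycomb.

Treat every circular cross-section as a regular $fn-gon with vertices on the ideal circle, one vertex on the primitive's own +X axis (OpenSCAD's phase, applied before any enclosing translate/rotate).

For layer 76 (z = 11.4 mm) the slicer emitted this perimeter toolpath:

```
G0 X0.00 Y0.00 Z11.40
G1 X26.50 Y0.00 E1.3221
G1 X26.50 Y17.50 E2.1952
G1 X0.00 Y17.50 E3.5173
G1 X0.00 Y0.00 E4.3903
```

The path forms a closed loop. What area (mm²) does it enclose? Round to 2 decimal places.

Apply the shoelace formula to the sequence of (X, Y) vertices; enclosed area = 463.75 mm².

463.75 mm²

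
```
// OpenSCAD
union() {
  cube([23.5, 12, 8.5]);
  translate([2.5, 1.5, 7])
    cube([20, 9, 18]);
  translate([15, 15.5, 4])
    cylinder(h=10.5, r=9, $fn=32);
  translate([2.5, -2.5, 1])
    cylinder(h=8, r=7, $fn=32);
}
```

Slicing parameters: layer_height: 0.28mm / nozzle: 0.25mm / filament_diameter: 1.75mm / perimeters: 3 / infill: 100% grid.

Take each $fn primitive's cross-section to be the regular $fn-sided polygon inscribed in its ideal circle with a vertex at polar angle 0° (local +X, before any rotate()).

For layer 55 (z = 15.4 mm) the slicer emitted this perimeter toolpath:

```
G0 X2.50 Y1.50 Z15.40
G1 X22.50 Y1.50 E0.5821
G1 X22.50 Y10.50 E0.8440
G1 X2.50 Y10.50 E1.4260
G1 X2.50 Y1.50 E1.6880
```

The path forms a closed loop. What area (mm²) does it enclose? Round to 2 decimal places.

Apply the shoelace formula to the sequence of (X, Y) vertices; enclosed area = 180.00 mm².

180.00 mm²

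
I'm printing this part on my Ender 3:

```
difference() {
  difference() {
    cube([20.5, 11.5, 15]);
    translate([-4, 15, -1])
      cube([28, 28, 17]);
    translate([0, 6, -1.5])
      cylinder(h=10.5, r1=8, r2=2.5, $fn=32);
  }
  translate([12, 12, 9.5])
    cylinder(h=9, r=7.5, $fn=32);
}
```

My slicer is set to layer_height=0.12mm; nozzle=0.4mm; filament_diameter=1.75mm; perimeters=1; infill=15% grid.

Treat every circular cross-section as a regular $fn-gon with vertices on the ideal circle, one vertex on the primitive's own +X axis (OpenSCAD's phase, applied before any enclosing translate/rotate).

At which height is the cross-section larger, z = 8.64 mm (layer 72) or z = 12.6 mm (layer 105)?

layer 72 (z = 8.64 mm)

Layer 72 (z = 8.64): the cube is present — its section is the full 20.5×11.5 rectangle (area 235.75 mm²); the cube at (-4, 15) (footprint 28×28) is included at this height (area 784.00 mm²); the cone at (0, 6) (r1=8→r2=2.5) has section circumradius 2.689 here — a regular 32-gon (area = (32/2)·2.689²·sin(360°/32) = 22.56 mm²); After the difference (first − rest): starting from the 20.5×11.5 cube (235.75 mm²), the 28×28 cube at (-4, 15) misses the remaining region (no effect); the cone at (0, 6) partially overlaps it — only the 11.28 mm² overlap (of its 22.56 mm²) is removed, clipping the outline — area = 224.47 mm²; the cylinder at (12, 12) does not reach this height (z outside [9.5, 18.5]); After the difference (first − rest): none of the subtracted shapes is present at this height, so the result so far is unchanged — area = 224.47 mm². So its area = 224.47 mm². Layer 105 (z = 12.6): the cube (footprint 20.5×11.5) is included at this height (area 235.75 mm²); the cube at (-4, 15) is present — its section is the full 28×28 rectangle (area 784.00 mm²); the cone at (0, 6) does not reach this height (z outside [-1.5, 9]); Subtracting the remaining from the first: starting from the 20.5×11.5 cube (235.75 mm²), the 28×28 cube at (-4, 15) misses the remaining region (no effect) — area = 235.75 mm²; the r=7.5 cylinder at (12, 12) contributes a regular 32-gon of circumradius 7.5 (area = (32/2)·7.500²·sin(360°/32) = 175.58 mm²); Taking the first minus the rest: starting from that combined region (235.75 mm²), the r=7.5 cylinder at (12, 12) partially overlaps it — only the 80.32 mm² overlap (of its 175.58 mm²) is removed, clipping the outline — area = 155.43 mm². So its area = 155.43 mm². Layer 72 is larger (224.47 vs 155.43 mm²).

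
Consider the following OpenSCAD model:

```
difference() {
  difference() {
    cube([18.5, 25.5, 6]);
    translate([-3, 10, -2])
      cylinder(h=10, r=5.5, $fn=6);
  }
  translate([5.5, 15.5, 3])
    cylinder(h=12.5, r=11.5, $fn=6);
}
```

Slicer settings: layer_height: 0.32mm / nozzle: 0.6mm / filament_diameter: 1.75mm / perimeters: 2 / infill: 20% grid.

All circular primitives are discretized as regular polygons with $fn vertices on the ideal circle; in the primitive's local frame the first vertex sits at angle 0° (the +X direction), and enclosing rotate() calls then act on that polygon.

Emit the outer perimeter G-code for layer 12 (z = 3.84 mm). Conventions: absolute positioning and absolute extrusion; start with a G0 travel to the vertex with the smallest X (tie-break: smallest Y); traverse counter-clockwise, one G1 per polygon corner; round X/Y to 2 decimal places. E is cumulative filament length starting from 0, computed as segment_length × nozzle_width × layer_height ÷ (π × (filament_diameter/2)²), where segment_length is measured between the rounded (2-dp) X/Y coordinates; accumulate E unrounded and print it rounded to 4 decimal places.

At z = 3.84 mm: the 18.5×25.5 cube contributes its full rectangle; the cylinder at (-3, 10): section is a regular 6-gon, circumradius r=5.5; Taking the first minus the rest: starting from the 18.5×25.5 cube, the r=5.5 cylinder at (-3, 10) partially overlaps it — only the 10.83 mm² overlap (of its 78.59 mm²) is removed, clipping the outline — 1 connected region; the r=11.5 cylinder at (5.5, 15.5) gives a regular 6-gon of circumradius 11.5 (constant along its height); After the difference (first − rest): starting from that combined region, the r=11.5 cylinder at (5.5, 15.5) partially overlaps it — only the 270.52 mm² overlap (of its 343.60 mm²) is removed, clipping the outline — 1 connected region. The outline is a single polygon with 9 vertices. Extrusion per mm of travel: 0.6 × 0.32 / (π × 0.875²) = 0.079824. Accumulating E over each segment gives final E = 9.0665.

G0 X0.00 Y0.00 Z3.84
G1 X18.50 Y0.00 E1.4767
G1 X18.50 Y25.50 E3.5123
G1 X0.00 Y25.50 E4.9890
G1 X0.00 Y25.46 E4.9922
G1 X11.25 Y25.46 E5.8902
G1 X17.00 Y15.50 E6.8083
G1 X11.25 Y5.54 E7.7263
G1 X0.00 Y5.54 E8.6243
G1 X0.00 Y0.00 E9.0665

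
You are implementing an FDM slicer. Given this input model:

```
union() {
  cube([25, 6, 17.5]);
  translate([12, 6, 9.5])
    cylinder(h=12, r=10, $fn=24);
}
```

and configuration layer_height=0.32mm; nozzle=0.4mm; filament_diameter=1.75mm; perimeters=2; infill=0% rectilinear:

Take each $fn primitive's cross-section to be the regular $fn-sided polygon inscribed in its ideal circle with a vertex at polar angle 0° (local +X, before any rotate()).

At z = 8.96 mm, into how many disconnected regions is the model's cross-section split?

At z = 8.96 mm: the cube is present — its section is the full 25×6 rectangle; the cylinder at (12, 6) is absent (z outside [9.5, 21.5]); Merging all regions: only the 25×6 cube is present, so the union is just that shape — 1 connected region. The result has 1 disconnected region.

1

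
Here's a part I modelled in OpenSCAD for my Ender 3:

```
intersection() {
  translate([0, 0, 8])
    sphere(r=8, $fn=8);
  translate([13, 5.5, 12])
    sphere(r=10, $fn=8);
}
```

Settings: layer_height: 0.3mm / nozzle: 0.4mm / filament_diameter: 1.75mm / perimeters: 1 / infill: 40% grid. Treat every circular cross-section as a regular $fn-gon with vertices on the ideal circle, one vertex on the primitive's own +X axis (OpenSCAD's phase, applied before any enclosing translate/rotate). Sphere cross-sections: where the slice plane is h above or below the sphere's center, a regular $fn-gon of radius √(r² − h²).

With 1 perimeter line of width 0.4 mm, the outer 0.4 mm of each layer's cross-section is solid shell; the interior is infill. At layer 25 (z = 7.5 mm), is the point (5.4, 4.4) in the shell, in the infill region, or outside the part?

infill

At z = 7.5 mm: the r=8 sphere slices to a regular 8-gon of circumradius 7.984 (√(r²−h²) with h=0.5 from center); the sphere at (13, 5.5): section is a regular 8-gon, circumradius = √(r²−h²) = √(10²−4.5²) = 8.930; Keeping only the common overlap: the r=10 sphere at (13, 5.5) partially overlaps the r=8 sphere; clipping to the common part keeps 10.86 mm² — 1 connected region. Overall, the cross-section is a single solid region. The nearest boundary edge runs (5.65, 5.65)→(7.98, 0.00); distance from the point to it = 0.70 mm. The point is inside the cross-section and 0.70 mm from the nearest boundary — more than the 0.4 mm shell width (1 × 0.4), so it's in the infill interior.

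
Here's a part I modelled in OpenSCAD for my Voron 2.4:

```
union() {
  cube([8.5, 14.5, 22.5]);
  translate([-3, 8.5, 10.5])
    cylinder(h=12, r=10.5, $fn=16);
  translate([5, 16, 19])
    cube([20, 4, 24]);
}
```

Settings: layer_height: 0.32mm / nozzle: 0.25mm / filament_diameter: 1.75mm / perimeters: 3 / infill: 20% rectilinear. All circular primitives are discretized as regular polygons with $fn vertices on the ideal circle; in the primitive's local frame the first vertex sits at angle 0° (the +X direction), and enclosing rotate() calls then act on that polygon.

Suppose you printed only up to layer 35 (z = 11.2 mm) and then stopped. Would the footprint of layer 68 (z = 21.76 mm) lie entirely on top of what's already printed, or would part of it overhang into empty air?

part overhangs

Compare the two slices. At z = 11.2: the 8.5×14.5 cube contributes its full rectangle (area 123.25 mm²); the r=10.5 cylinder at (-3, 8.5) contributes a regular 16-gon of circumradius 10.5 (area = (16/2)·10.500²·sin(360°/16) = 337.53 mm²); the cube at (5, 16) is absent (z outside [19, 43]); Taking the union: the regions partially overlap — summed areas 460.78 mm² minus the doubly-counted overlap 91.87 mm² gives 368.91 mm² — area = 368.91 mm². At z = 21.76: the cube is present — its section is the full 8.5×14.5 rectangle (area 123.25 mm²); the r=10.5 cylinder at (-3, 8.5) contributes a regular 16-gon of circumradius 10.5 (area = (16/2)·10.500²·sin(360°/16) = 337.53 mm²); the cube at (5, 16) is present — its section is the full 20×4 rectangle (area 80.00 mm²); Combining (union): the regions partially overlap — summed areas 540.78 mm² minus the doubly-counted overlap 91.87 mm² gives 448.91 mm² — area = 448.91 mm². Checking containment: at z = 21.76 the cross-section extends beyond the z = 11.2 cross-section by about 80.00 mm².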